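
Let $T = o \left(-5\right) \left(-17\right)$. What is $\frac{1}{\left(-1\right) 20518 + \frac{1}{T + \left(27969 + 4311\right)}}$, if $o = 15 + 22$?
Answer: $- \frac{35425}{726850149} \approx -4.8738 \cdot 10^{-5}$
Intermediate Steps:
$o = 37$
$T = 3145$ ($T = 37 \left(-5\right) \left(-17\right) = \left(-185\right) \left(-17\right) = 3145$)
$\frac{1}{\left(-1\right) 20518 + \frac{1}{T + \left(27969 + 4311\right)}} = \frac{1}{\left(-1\right) 20518 + \frac{1}{3145 + \left(27969 + 4311\right)}} = \frac{1}{-20518 + \frac{1}{3145 + 32280}} = \frac{1}{-20518 + \frac{1}{35425}} = \frac{1}{- \frac{726850149}{35425}} = - \frac{35425}{726850149}$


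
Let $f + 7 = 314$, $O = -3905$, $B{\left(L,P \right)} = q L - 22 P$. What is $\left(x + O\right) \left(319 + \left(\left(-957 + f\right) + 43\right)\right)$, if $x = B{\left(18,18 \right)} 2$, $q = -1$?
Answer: $1363104$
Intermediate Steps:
$B{\left(L,P \right)} = - L - 22 P$
$f = 307$ ($f = -7 + 314 = 307$)
$x = -828$ ($x = \left(\left(-1\right) 18 - 396\right) 2 = \left(-18 - 396\right) 2 = \left(-414\right) 2 = -828$)
$\left(x + O\right) \left(319 + \left(\left(-957 + f\right) + 43\right)\right) = \left(-828 - 3905\right) \left(319 + \left(\left(-957 + 307\right) + 43\right)\right) = - 4733 \left(319 + \left(-650 + 43\right)\right) = - 4733 \left(319 - 607\right) = \left(-4733\right) \left(-288\right) = 1363104$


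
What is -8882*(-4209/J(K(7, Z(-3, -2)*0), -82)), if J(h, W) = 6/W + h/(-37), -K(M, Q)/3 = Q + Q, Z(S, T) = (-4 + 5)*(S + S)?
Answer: -510919286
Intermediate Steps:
Z(S, T) = 2*S (Z(S, T) = 1*(2*S) = 2*S)
K(M, Q) = -6*Q (K(M, Q) = -3*(Q + Q) = -6*Q)
J(h, W) = 6/W - h/37 (J(h, W) = 6/W + h*(-1/37) = 6/W - h/37)
-8882*(-4209/J(K(7, Z(-3, -2)*0), -82)) = -8882*(-4209/(6/(-82) - (-6)*(2*(-3))*0/37)) = -8882*(-4209/(6*(-1/82) - (-6)*(-6*0)/37)) = -8882*(-4209/(-3/41 - (-6)*0/37)) = -8882*(-4209/(-3/41 - 1/37*0)) = -8882*(-4209/(-3/41 + 0)) = -8882/((-3/41*(-1/4209))) = -8882/1/57523 = -8882*57523 = -510919286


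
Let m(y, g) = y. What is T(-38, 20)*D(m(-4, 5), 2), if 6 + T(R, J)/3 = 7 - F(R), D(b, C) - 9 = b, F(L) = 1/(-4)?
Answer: 75/4 ≈ 18.750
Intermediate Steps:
F(L) = -¼
D(b, C) = 9 + b
T(R, J) = 15/4 (T(R, J) = -18 + 3*(7 - 1*(-¼)) = -18 + 3*(7 + ¼) = -18 + 3*(29/4) = -18 + 87/4 = 15/4)
T(-38, 20)*D(m(-4, 5), 2) = 15*(9 - 4)/4 = (15/4)*5 = 75/4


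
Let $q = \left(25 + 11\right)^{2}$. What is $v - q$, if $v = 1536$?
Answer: $240$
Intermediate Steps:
$q = 1296$ ($q = 36^{2} = 1296$)
$v - q = 1536 - 1296 = 240$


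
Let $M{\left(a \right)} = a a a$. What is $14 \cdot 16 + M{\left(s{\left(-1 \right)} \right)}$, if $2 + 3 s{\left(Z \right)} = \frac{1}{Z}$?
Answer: $223$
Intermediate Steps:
$s{\left(Z \right)} = - \frac{2}{3} + \frac{1}{3 Z}$
$M{\left(a \right)} = a^{3}$ ($M{\left(a \right)} = a^{2} a = a^{3}$)
$14 \cdot 16 + M{\left(s{\left(-1 \right)} \right)} = 14 \cdot 16 + \left(\frac{1 - -2}{3 \left(-1\right)}\right)^{3} = 224 + \left(\frac{1}{3} \left(-1\right) \left(1 + 2\right)\right)^{3} = 224 + \left(\frac{1}{3} \left(-1\right) 3\right)^{3} = 224 + \left(-1\right)^{3} = 224 - 1 = 223$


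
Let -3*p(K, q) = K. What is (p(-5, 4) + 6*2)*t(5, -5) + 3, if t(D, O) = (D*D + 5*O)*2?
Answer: 3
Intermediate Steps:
p(K, q) = -K/3
t(D, O) = 2*D² + 10*O (t(D, O) = (D² + 5*O)*2 = 2*D² + 10*O)
(p(-5, 4) + 6*2)*t(5, -5) + 3 = (-⅓*(-5) + 6*2)*(2*5² + 10*(-5)) + 3 = (5/3 + 12)*(2*25 - 50) + 3 = 41*(50 - 50)/3 + 3 = (41/3)*0 + 3 = 0 + 3 = 3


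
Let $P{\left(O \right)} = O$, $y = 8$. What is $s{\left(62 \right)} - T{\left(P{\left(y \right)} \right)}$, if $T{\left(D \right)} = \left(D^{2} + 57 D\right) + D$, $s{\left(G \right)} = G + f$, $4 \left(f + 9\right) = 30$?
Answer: $- \frac{935}{2} \approx -467.5$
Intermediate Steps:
$f = - \frac{3}{2}$ ($f = -9 + \frac{1}{4} \cdot 30 = -9 + \frac{15}{2} = - \frac{3}{2} \approx -1.5$)
$s{\left(G \right)} = - \frac{3}{2} + G$ ($s{\left(G \right)} = G - \frac{3}{2} = - \frac{3}{2} + G$)
$T{\left(D \right)} = D^{2} + 58 D$
$s{\left(62 \right)} - T{\left(P{\left(y \right)} \right)} = \left(- \frac{3}{2} + 62\right) - 8 \left(58 + 8\right) = \frac{121}{2} - 8 \cdot 66 = \frac{121}{2} - 528 = - \frac{935}{2}$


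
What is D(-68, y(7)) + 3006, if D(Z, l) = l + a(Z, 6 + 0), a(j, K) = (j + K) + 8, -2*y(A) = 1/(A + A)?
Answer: 82655/28 ≈ 2952.0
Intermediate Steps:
y(A) = -1/(4*A) (y(A) = -1/(2*(A + A)) = -1/(2*A)/2 = -1/(4*A))
a(j, K) = 8 + K + j (a(j, K) = (K + j) + 8 = 8 + K + j)
D(Z, l) = 14 + Z + l (D(Z, l) = l + (8 + (6 + 0) + Z) = l + (8 + 6 + Z) = l + (14 + Z) = 14 + Z + l)
D(-68, y(7)) + 3006 = (14 - 68 - ¼/7) + 3006 = (14 - 68 - ¼*⅐) + 3006 = (14 - 68 - 1/28) + 3006 = -1513/28 + 3006 = 82655/28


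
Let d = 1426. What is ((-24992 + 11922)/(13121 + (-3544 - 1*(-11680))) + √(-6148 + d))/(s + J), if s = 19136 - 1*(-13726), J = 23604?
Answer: -6535/600148881 + I*√4722/56466 ≈ -1.0889e-5 + 0.001217*I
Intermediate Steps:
s = 32862 (s = 19136 + 13726 = 32862)
((-24992 + 11922)/(13121 + (-3544 - 1*(-11680))) + √(-6148 + d))/(s + J) = ((-24992 + 11922)/(13121 + (-3544 - 1*(-11680))) + √(-6148 + 1426))/(32862 + 23604) = (-13070/(13121 + (-3544 + 11680)) + √(-4722))/56466 = (-13070/(13121 + 8136) + I*√4722)*(1/56466) = (-13070/21257 + I*√4722)*(1/56466) = -6535/600148881 + I*√4722/56466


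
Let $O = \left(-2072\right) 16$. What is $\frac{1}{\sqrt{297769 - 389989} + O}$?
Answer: $- \frac{8288}{274786831} - \frac{i \sqrt{23055}}{549573662} \approx -3.0162 \cdot 10^{-5} - 2.7628 \cdot 10^{-7} i$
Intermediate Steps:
$O = -33152$
$\frac{1}{\sqrt{297769 - 389989} + O} = \frac{1}{\sqrt{297769 - 389989} - 33152} = \frac{1}{\sqrt{-92220} - 33152} = \frac{1}{2 i \sqrt{23055} - 33152} = \frac{1}{-33152 + 2 i \sqrt{23055}}$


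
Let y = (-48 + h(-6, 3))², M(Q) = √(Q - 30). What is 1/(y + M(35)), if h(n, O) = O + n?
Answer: 2601/6765196 - √5/6765196 ≈ 0.00038414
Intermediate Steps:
M(Q) = √(-30 + Q)
y = 2601 (y = (-48 + (3 - 6))² = (-48 - 3)² = (-51)² = 2601)
1/(y + M(35)) = 1/(2601 + √(-30 + 35)) = 1/(2601 + √5)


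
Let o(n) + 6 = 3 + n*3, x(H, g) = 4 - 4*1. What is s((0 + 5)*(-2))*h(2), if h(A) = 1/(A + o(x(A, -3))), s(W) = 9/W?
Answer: 9/10 ≈ 0.90000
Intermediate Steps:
x(H, g) = 0 (x(H, g) = 4 - 4 = 0)
o(n) = -3 + 3*n (o(n) = -6 + (3 + n*3) = -6 + (3 + 3*n) = -3 + 3*n)
h(A) = 1/(-3 + A) (h(A) = 1/(A + (-3 + 3*0)) = 1/(A + (-3 + 0)) = 1/(A - 3) = 1/(-3 + A))
s((0 + 5)*(-2))*h(2) = (9/(((0 + 5)*(-2))))/(-3 + 2) = (9/((5*(-2))))/(-1) = (9/(-10))*(-1) = (9*(-⅒))*(-1) = -9/10*(-1) = 9/10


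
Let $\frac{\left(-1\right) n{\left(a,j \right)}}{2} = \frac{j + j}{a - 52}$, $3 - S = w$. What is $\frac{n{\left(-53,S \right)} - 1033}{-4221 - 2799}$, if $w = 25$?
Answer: $\frac{108553}{737100} \approx 0.14727$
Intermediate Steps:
$S = -22$ ($S = 3 - 25 = -22$)
$n{\left(a,j \right)} = - \frac{4 j}{-52 + a}$ ($n{\left(a,j \right)} = - 2 \frac{j + j}{a - 52} = - 2 \frac{2 j}{-52 + a} = - \frac{4 j}{-52 + a}$)
$\frac{n{\left(-53,S \right)} - 1033}{-4221 - 2799} = \frac{\left(-4\right) \left(-22\right) \frac{1}{-52 - 53} - 1033}{-4221 - 2799} = \frac{\left(-4\right) \left(-22\right) \frac{1}{-105} - 1033}{-7020} = \left(\left(-4\right) \left(-22\right) \left(- \frac{1}{105}\right) - 1033\right) \left(- \frac{1}{7020}\right) = \left(- \frac{88}{105} - 1033\right) \left(- \frac{1}{7020}\right) = \left(- \frac{108553}{105}\right) \left(- \frac{1}{7020}\right) = \frac{108553}{737100}$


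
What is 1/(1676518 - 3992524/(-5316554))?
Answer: 2658277/4456651235748 ≈ 5.9647e-7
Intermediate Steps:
1/(1676518 - 3992524/(-5316554)) = 1/(1676518 - 3992524*(-1/5316554)) = 1/(1676518 + 1996262/2658277) = 1/(4456651235748/2658277) = 2658277/4456651235748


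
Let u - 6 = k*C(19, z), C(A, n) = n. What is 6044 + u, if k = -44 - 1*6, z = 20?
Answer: 5050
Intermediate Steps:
k = -50 (k = -44 - 6 = -50)
u = -994 (u = 6 - 50*20 = 6 - 1000 = -994)
6044 + u = 6044 - 994 = 5050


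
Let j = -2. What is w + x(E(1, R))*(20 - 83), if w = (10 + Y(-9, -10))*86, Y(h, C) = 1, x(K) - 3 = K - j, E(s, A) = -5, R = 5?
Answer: 946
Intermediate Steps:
x(K) = 5 + K (x(K) = 3 + (K - 1*(-2)) = 3 + (K + 2) = 3 + (2 + K) = 5 + K)
w = 946 (w = (10 + 1)*86 = 11*86 = 946)
w + x(E(1, R))*(20 - 83) = 946 + (5 - 5)*(20 - 83) = 946 + 0*(-63) = 946 + 0 = 946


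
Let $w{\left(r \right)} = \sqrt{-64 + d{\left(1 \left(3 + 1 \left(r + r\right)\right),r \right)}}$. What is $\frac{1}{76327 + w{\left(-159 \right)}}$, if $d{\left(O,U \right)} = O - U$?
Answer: $\frac{76327}{5825811149} - \frac{2 i \sqrt{55}}{5825811149} \approx 1.3102 \cdot 10^{-5} - 2.546 \cdot 10^{-9} i$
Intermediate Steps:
$w{\left(r \right)} = \sqrt{-61 + r}$ ($w{\left(r \right)} = \sqrt{-64 - \left(r - \left(3 + 1 \left(r + r\right)\right)\right)} = \sqrt{-64 - \left(r - \left(3 + 1 \cdot 2 r\right)\right)} = \sqrt{-64 - \left(r - \left(3 + 2 r\right)\right)} = \sqrt{-64 + \left(\left(3 + 2 r\right) - r\right)} = \sqrt{-64 + \left(3 + r\right)} = \sqrt{-61 + r}$)
$\frac{1}{76327 + w{\left(-159 \right)}} = \frac{1}{76327 + \sqrt{-61 - 159}} = \frac{1}{76327 + \sqrt{-220}} = \frac{1}{76327 + 2 i \sqrt{55}}$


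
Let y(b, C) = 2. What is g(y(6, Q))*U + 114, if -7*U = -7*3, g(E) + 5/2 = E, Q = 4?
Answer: 225/2 ≈ 112.50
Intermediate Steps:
g(E) = -5/2 + E
U = 3 (U = -(-1)*3 = -1/7*(-21) = 3)
g(y(6, Q))*U + 114 = (-5/2 + 2)*3 + 114 = -1/2*3 + 114 = -3/2 + 114 = 225/2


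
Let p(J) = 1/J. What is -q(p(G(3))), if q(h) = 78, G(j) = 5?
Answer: -78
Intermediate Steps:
-q(p(G(3))) = -1*78 = -78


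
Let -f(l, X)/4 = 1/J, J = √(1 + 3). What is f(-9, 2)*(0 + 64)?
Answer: -128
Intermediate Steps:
J = 2 (J = √4 = 2)
f(l, X) = -2 (f(l, X) = -4/2 = -4*½ = -2)
f(-9, 2)*(0 + 64) = -2*(0 + 64) = -2*64 = -128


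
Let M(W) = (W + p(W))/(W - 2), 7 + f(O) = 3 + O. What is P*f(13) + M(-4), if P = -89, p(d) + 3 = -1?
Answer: -2399/3 ≈ -799.67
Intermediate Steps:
p(d) = -4 (p(d) = -3 - 1 = -4)
f(O) = -4 + O (f(O) = -7 + (3 + O) = -4 + O)
M(W) = (-4 + W)/(-2 + W) (M(W) = (W - 4)/(W - 2) = (-4 + W)/(-2 + W))
P*f(13) + M(-4) = -89*(-4 + 13) + (-4 - 4)/(-2 - 4) = -89*9 - 8/(-6) = -801 - 1/6*(-8) = -801 + 4/3 = -2399/3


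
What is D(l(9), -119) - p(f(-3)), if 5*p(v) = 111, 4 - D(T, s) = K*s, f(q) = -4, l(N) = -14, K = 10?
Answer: 5859/5 ≈ 1171.8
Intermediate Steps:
D(T, s) = 4 - 10*s
p(v) = 111/5 (p(v) = (1/5)*111 = 111/5)
D(l(9), -119) - p(f(-3)) = (4 - 10*(-119)) - 1*111/5 = (4 + 1190) - 111/5 = 1194 - 111/5 = 5859/5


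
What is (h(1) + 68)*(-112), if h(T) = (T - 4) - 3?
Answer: -6944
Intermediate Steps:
h(T) = -7 + T (h(T) = (-4 + T) - 3 = -7 + T)
(h(1) + 68)*(-112) = ((-7 + 1) + 68)*(-112) = (-6 + 68)*(-112) = 62*(-112) = -6944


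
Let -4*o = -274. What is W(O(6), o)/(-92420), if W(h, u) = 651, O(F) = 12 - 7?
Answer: -651/92420 ≈ -0.0070439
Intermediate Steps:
O(F) = 5
o = 137/2 (o = -¼*(-274) = 137/2 ≈ 68.500)
W(O(6), o)/(-92420) = 651/(-92420) = 651*(-1/92420) = -651/92420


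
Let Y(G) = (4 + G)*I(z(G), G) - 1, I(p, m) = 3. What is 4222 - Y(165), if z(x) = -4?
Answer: 3716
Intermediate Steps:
Y(G) = 11 + 3*G (Y(G) = (4 + G)*3 - 1 = (12 + 3*G) - 1 = 11 + 3*G)
4222 - Y(165) = 4222 - (11 + 3*165) = 4222 - (11 + 495) = 4222 - 1*506 = 4222 - 506 = 3716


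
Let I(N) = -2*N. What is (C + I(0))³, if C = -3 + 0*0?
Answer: -27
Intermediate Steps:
C = -3 (C = -3 + 0 = -3)
(C + I(0))³ = (-3 - 2*0)³ = (-3 + 0)³ = (-3)³ = -27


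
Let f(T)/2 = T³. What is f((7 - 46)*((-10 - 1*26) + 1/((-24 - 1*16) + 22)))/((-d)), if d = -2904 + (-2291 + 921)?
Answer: 600570709453/461592 ≈ 1.3011e+6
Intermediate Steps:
f(T) = 2*T³
d = -4274 (d = -2904 - 1370 = -4274)
f((7 - 46)*((-10 - 1*26) + 1/((-24 - 1*16) + 22)))/((-d)) = (2*((7 - 46)*((-10 - 1*26) + 1/((-24 - 1*16) + 22)))³)/((-1*(-4274))) = (2*(-39*((-10 - 26) + 1/((-24 - 16) + 22)))³)/4274 = (2*(-39*(-36 + 1/(-40 + 22)))³)*(1/4274) = (2*(-39*(-36 + 1/(-18)))³)*(1/4274) = (2*(-39*(-36 - 1/18))³)*(1/4274) = (2*(-39*(-649/18))³)*(1/4274) = (2*(8437/6)³)*(1/4274) = (2*(600570709453/216))*(1/4274) = (600570709453/108)*(1/4274) = 600570709453/461592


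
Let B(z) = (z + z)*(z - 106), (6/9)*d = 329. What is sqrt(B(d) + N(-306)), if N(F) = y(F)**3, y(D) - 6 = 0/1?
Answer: sqrt(1530714)/2 ≈ 618.61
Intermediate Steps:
d = 987/2 (d = (3/2)*329 = 987/2 ≈ 493.50)
y(D) = 6 (y(D) = 6 + 0/1 = 6 + 0*1 = 6 + 0 = 6)
B(z) = 2*z*(-106 + z) (B(z) = (2*z)*(-106 + z) = 2*z*(-106 + z))
N(F) = 216 (N(F) = 6**3 = 216)
sqrt(B(d) + N(-306)) = sqrt(2*(987/2)*(-106 + 987/2) + 216) = sqrt(2*(987/2)*(775/2) + 216) = sqrt(764925/2 + 216) = sqrt(765357/2) = sqrt(1530714)/2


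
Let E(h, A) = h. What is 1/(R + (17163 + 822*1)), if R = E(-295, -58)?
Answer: 1/17690 ≈ 5.6529e-5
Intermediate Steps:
R = -295
1/(R + (17163 + 822*1)) = 1/(-295 + (17163 + 822*1)) = 1/(-295 + (17163 + 822)) = 1/(-295 + 17985) = 1/17690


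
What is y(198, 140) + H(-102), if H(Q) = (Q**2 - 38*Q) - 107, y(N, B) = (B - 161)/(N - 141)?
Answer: 269280/19 ≈ 14173.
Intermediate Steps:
y(N, B) = (-161 + B)/(-141 + N)
H(Q) = -107 + Q**2 - 38*Q
y(198, 140) + H(-102) = (-161 + 140)/(-141 + 198) + (-107 + (-102)**2 - 38*(-102)) = -21/57 + (-107 + 10404 + 3876) = (1/57)*(-21) + 14173 = -7/19 + 14173 = 269280/19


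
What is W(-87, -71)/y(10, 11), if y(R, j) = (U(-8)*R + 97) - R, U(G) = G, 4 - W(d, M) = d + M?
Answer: 162/7 ≈ 23.143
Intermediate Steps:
W(d, M) = 4 - M - d (W(d, M) = 4 - (d + M) = 4 - (M + d) = 4 + (-M - d) = 4 - M - d)
y(R, j) = 97 - 9*R (y(R, j) = (-8*R + 97) - R = (97 - 8*R) - R = 97 - 9*R)
W(-87, -71)/y(10, 11) = (4 - 1*(-71) - 1*(-87))/(97 - 9*10) = (4 + 71 + 87)/(97 - 90) = 162/7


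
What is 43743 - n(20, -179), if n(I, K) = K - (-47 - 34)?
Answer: 43841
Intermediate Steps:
n(I, K) = 81 + K (n(I, K) = K - 1*(-81) = K + 81 = 81 + K)
43743 - n(20, -179) = 43743 - (81 - 179) = 43743 - 1*(-98) = 43743 + 98 = 43841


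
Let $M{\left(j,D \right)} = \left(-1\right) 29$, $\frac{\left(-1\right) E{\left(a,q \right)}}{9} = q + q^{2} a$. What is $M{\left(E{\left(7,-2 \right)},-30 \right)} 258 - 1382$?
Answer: $-8864$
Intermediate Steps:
$E{\left(a,q \right)} = - 9 q - 9 a q^{2}$ ($E{\left(a,q \right)} = - 9 \left(q + q^{2} a\right) = - 9 \left(q + a q^{2}\right) = - 9 q - 9 a q^{2}$)
$M{\left(j,D \right)} = -29$
$M{\left(E{\left(7,-2 \right)},-30 \right)} 258 - 1382 = \left(-29\right) 258 - 1382 = -7482 - 1382 = -8864$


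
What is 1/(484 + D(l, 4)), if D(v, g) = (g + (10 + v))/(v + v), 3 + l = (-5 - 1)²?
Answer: 66/31991 ≈ 0.0020631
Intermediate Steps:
l = 33 (l = -3 + (-5 - 1)² = -3 + (-6)² = -3 + 36 = 33)
D(v, g) = (10 + g + v)/(2*v) (D(v, g) = (10 + g + v)/((2*v)) = (10 + g + v)*(1/(2*v)) = (10 + g + v)/(2*v))
1/(484 + D(l, 4)) = 1/(484 + (½)*(10 + 4 + 33)/33) = 1/(484 + (½)*(1/33)*47) = 1/(484 + 47/66) = 1/(31991/66) = 66/31991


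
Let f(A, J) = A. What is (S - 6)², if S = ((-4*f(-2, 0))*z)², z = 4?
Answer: 1036324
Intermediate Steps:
S = 1024 (S = (-4*(-2)*4)² = (8*4)² = 32² = 1024)
(S - 6)² = (1024 - 6)² = 1018² = 1036324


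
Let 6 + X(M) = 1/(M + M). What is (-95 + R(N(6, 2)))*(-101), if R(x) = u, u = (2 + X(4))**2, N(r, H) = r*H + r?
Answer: 517019/64 ≈ 8078.4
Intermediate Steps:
N(r, H) = r + H*r (N(r, H) = H*r + r = r + H*r)
X(M) = -6 + 1/(2*M) (X(M) = -6 + 1/(M + M) = -6 + 1/(2*M))
u = 961/64 (u = (2 + (-6 + (1/2)/4))**2 = (2 + (-6 + (1/2)*(1/4)))**2 = (2 + (-6 + 1/8))**2 = (2 - 47/8)**2 = (-31/8)**2 = 961/64 ≈ 15.016)
R(x) = 961/64
(-95 + R(N(6, 2)))*(-101) = (-95 + 961/64)*(-101) = -5119/64*(-101) = 517019/64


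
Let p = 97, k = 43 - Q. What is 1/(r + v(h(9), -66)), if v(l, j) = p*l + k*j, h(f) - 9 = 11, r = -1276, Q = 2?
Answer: -1/2042 ≈ -0.00048972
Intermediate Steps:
k = 41 (k = 43 - 1*2 = 43 - 2 = 41)
h(f) = 20 (h(f) = 9 + 11 = 20)
v(l, j) = 41*j + 97*l (v(l, j) = 97*l + 41*j = 41*j + 97*l)
1/(r + v(h(9), -66)) = 1/(-1276 + (41*(-66) + 97*20)) = 1/(-1276 + (-2706 + 1940)) = 1/(-1276 - 766) = 1/(-2042) = -1/2042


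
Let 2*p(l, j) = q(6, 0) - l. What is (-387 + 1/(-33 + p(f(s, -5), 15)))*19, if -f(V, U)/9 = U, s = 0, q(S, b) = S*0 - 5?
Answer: -426493/58 ≈ -7353.3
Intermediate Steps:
q(S, b) = -5 (q(S, b) = 0 - 5 = -5)
f(V, U) = -9*U
p(l, j) = -5/2 - l/2 (p(l, j) = (-5 - l)/2 = -5/2 - l/2)
(-387 + 1/(-33 + p(f(s, -5), 15)))*19 = (-387 + 1/(-33 + (-5/2 - (-9)*(-5)/2)))*19 = (-387 + 1/(-33 + (-5/2 - 1/2*45)))*19 = (-387 + 1/(-33 + (-5/2 - 45/2)))*19 = (-387 + 1/(-33 - 25))*19 = (-387 + 1/(-58))*19 = (-387 - 1/58)*19 = -22447/58*19 = -426493/58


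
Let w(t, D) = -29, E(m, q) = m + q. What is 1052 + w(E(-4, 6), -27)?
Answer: 1023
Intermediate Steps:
1052 + w(E(-4, 6), -27) = 1052 - 29 = 1023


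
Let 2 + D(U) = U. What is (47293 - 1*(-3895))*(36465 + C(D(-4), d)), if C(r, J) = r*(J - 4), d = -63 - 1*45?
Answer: 1900968756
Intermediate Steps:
D(U) = -2 + U
d = -108 (d = -63 - 45 = -108)
C(r, J) = r*(-4 + J)
(47293 - 1*(-3895))*(36465 + C(D(-4), d)) = (47293 - 1*(-3895))*(36465 + (-2 - 4)*(-4 - 108)) = (47293 + 3895)*(36465 - 6*(-112)) = 51188*(36465 + 672) = 51188*37137 = 1900968756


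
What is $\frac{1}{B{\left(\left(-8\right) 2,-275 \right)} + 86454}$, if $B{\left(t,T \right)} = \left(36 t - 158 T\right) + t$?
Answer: $\frac{1}{129312} \approx 7.7332 \cdot 10^{-6}$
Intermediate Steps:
$B{\left(t,T \right)} = - 158 T + 37 t$ ($B{\left(t,T \right)} = \left(- 158 T + 36 t\right) + t = - 158 T + 37 t$)
$\frac{1}{B{\left(\left(-8\right) 2,-275 \right)} + 86454} = \frac{1}{\left(\left(-158\right) \left(-275\right) + 37 \left(\left(-8\right) 2\right)\right) + 86454} = \frac{1}{\left(43450 + 37 \left(-16\right)\right) + 86454} = \frac{1}{\left(43450 - 592\right) + 86454} = \frac{1}{42858 + 86454} = \frac{1}{129312}$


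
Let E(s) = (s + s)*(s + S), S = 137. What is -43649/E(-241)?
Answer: -43649/50128 ≈ -0.87075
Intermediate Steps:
E(s) = 2*s*(137 + s) (E(s) = (s + s)*(s + 137) = (2*s)*(137 + s) = 2*s*(137 + s))
-43649/E(-241) = -43649*(-1/(482*(137 - 241))) = -43649/(2*(-241)*(-104)) = -43649/50128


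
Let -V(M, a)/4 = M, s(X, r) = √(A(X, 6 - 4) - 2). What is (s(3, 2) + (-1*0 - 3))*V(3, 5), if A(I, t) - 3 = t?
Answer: 36 - 12*√3 ≈ 15.215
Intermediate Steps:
A(I, t) = 3 + t
s(X, r) = √3 (s(X, r) = √((3 + (6 - 4)) - 2) = √((3 + 2) - 2) = √(5 - 2) = √3)
V(M, a) = -4*M
(s(3, 2) + (-1*0 - 3))*V(3, 5) = (√3 + (-1*0 - 3))*(-4*3) = (√3 + (0 - 3))*(-12) = (√3 - 3)*(-12) = (-3 + √3)*(-12) = 36 - 12*√3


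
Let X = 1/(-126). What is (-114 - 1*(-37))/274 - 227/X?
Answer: 7836871/274 ≈ 28602.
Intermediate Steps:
X = -1/126 ≈ -0.0079365
(-114 - 1*(-37))/274 - 227/X = (-114 - 1*(-37))/274 - 227/(-1/126) = (-114 + 37)*(1/274) - 227*(-126) = -77*1/274 + 28602 = -77/274 + 28602 = 7836871/274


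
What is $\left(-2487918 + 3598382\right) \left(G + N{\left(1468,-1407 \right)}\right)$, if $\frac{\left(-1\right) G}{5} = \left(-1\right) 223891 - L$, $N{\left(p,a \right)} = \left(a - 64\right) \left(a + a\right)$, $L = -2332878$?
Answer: $-7113122681024$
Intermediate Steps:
$N{\left(p,a \right)} = 2 a \left(-64 + a\right)$ ($N{\left(p,a \right)} = \left(-64 + a\right) 2 a = 2 a \left(-64 + a\right)$)
$G = -10544935$ ($G = - 5 \left(\left(-1\right) 223891 - -2332878\right) = - 5 \left(-223891 + 2332878\right) = \left(-5\right) 2108987 = -10544935$)
$\left(-2487918 + 3598382\right) \left(G + N{\left(1468,-1407 \right)}\right) = \left(-2487918 + 3598382\right) \left(-10544935 + 2 \left(-1407\right) \left(-64 - 1407\right)\right) = 1110464 \left(-10544935 + 2 \left(-1407\right) \left(-1471\right)\right) = 1110464 \left(-10544935 + 4139394\right) = 1110464 \left(-6405541\right) = -7113122681024$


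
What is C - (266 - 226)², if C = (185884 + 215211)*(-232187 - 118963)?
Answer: -140844510850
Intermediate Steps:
C = -140844509250 (C = 401095*(-351150) = -140844509250)
C - (266 - 226)² = -140844509250 - (266 - 226)² = -140844509250 - 1*40² = -140844509250 - 1*1600 = -140844509250 - 1600 = -140844510850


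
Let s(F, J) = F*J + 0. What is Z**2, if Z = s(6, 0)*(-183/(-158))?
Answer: 0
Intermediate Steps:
s(F, J) = F*J
Z = 0 (Z = (6*0)*(-183/(-158)) = 0*(-183*(-1/158)) = 0*(183/158) = 0)
Z**2 = 0**2 = 0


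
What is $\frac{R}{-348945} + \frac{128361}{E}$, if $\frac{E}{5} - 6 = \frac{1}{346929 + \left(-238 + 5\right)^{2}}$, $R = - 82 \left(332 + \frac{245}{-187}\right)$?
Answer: $\frac{224041625713463532}{52361149364645} \approx 4278.8$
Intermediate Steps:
$R = - \frac{5070798}{187}$ ($R = - 82 \left(332 + 245 \left(- \frac{1}{187}\right)\right) = - 82 \left(332 - \frac{245}{187}\right) = \left(-82\right) \frac{61839}{187} = - \frac{5070798}{187} \approx -27117.0$)
$E = \frac{12036545}{401218}$ ($E = 30 + \frac{5}{346929 + \left(-238 + 5\right)^{2}} = 30 + \frac{5}{346929 + \left(-233\right)^{2}} = 30 + \frac{5}{346929 + 54289} = 30 + \frac{5}{401218} = \frac{12036545}{401218} \approx 30.0$)
$\frac{R}{-348945} + \frac{128361}{E} = - \frac{5070798}{187 \left(-348945\right)} + \frac{128361}{\frac{12036545}{401218}} = \left(- \frac{5070798}{187}\right) \left(- \frac{1}{348945}\right) + 128361 \cdot \frac{401218}{12036545} = \frac{1690266}{21750905} + \frac{51500743698}{12036545} = \frac{224041625713463532}{52361149364645}$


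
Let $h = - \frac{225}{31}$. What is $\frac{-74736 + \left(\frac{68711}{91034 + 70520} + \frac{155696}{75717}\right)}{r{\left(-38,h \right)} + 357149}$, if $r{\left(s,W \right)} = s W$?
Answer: $- \frac{28339242441436387}{135536884408372842} \approx -0.20909$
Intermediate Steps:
$h = - \frac{225}{31}$ ($h = \left(-225\right) \frac{1}{31} = - \frac{225}{31} \approx -7.2581$)
$r{\left(s,W \right)} = W s$
$\frac{-74736 + \left(\frac{68711}{91034 + 70520} + \frac{155696}{75717}\right)}{r{\left(-38,h \right)} + 357149} = \frac{-74736 + \left(\frac{68711}{91034 + 70520} + \frac{155696}{75717}\right)}{\left(- \frac{225}{31}\right) \left(-38\right) + 357149} = \frac{-74736 + \left(\frac{68711}{161554} + 155696 \cdot \frac{1}{75717}\right)}{\frac{8550}{31} + 357149} = \frac{-74736 + \left(68711 \cdot \frac{1}{161554} + \frac{155696}{75717}\right)}{\frac{11080169}{31}} = \left(-74736 + \left(\frac{68711}{161554} + \frac{155696}{75717}\right)\right) \frac{31}{11080169} = \left(-74736 + \frac{30355902371}{12232384218}\right) \frac{31}{11080169} = \left(- \frac{914169111014077}{12232384218}\right) \frac{31}{11080169} = - \frac{28339242441436387}{135536884408372842}$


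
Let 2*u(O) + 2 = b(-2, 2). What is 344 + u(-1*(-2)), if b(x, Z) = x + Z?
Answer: 343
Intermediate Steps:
b(x, Z) = Z + x
u(O) = -1 (u(O) = -1 + (2 - 2)/2 = -1 + (½)*0 = -1 + 0 = -1)
344 + u(-1*(-2)) = 344 - 1 = 343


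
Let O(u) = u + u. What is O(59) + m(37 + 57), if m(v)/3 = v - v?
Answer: 118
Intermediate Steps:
O(u) = 2*u
m(v) = 0 (m(v) = 3*(v - v) = 3*0 = 0)
O(59) + m(37 + 57) = 2*59 + 0 = 118 + 0 = 118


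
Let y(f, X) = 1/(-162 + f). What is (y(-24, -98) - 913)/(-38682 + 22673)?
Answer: 169819/2977674 ≈ 0.057031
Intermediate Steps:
(y(-24, -98) - 913)/(-38682 + 22673) = (1/(-162 - 24) - 913)/(-38682 + 22673) = (1/(-186) - 913)/(-16009) = (-1/186 - 913)*(-1/16009) = -169819/186*(-1/16009) = 169819/2977674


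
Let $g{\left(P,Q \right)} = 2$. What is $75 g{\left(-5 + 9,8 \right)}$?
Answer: $150$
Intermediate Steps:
$75 g{\left(-5 + 9,8 \right)} = 75 \cdot 2 = 150$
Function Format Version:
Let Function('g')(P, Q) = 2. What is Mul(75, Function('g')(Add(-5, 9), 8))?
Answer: 150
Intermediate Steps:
Mul(75, Function('g')(Add(-5, 9), 8)) = Mul(75, 2) = 150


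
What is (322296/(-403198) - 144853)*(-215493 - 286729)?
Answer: 14666078238293090/201599 ≈ 7.2749e+10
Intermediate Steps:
(322296/(-403198) - 144853)*(-215493 - 286729) = (322296*(-1/403198) - 144853)*(-502222) = (-161148/201599 - 144853)*(-502222) = -29202381095/201599*(-502222) = 14666078238293090/201599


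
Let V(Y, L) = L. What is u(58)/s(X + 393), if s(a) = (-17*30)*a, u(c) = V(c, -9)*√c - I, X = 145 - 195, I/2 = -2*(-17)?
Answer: 2/5145 + 3*√58/58310 ≈ 0.00078055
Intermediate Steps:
I = 68 (I = 2*(-2*(-17)) = 2*34 = 68)
X = -50
u(c) = -68 - 9*√c (u(c) = -9*√c - 1*68 = -9*√c - 68 = -68 - 9*√c)
s(a) = -510*a
u(58)/s(X + 393) = (-68 - 9*√58)/((-510*(-50 + 393))) = (-68 - 9*√58)/((-510*343)) = (-68 - 9*√58)/(-174930) = (-68 - 9*√58)*(-1/174930) = 2/5145 + 3*√58/58310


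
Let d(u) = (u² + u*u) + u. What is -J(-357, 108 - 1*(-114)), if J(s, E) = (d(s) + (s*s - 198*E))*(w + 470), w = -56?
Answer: -139946076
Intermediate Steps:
d(u) = u + 2*u² (d(u) = (u² + u²) + u = 2*u² + u = u + 2*u²)
J(s, E) = -81972*E + 414*s² + 414*s*(1 + 2*s) (J(s, E) = (s*(1 + 2*s) + (s*s - 198*E))*(-56 + 470) = (s*(1 + 2*s) + (s² - 198*E))*414 = (s² - 198*E + s*(1 + 2*s))*414 = -81972*E + 414*s² + 414*s*(1 + 2*s))
-J(-357, 108 - 1*(-114)) = -(-81972*(108 - 1*(-114)) + 414*(-357) + 1242*(-357)²) = -(-81972*(108 + 114) - 147798 + 1242*127449) = -(-81972*222 - 147798 + 158291658) = -(-18197784 - 147798 + 158291658) = -1*139946076 = -139946076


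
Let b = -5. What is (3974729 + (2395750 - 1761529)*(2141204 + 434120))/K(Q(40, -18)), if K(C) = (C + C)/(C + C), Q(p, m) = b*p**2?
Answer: 1633328537333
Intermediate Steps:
Q(p, m) = -5*p**2
K(C) = 1 (K(C) = (2*C)/((2*C)) = (2*C)*(1/(2*C)) = 1)
(3974729 + (2395750 - 1761529)*(2141204 + 434120))/K(Q(40, -18)) = (3974729 + (2395750 - 1761529)*(2141204 + 434120))/1 = (3974729 + 634221*2575324)*1 = (3974729 + 1633324562604)*1 = 1633328537333*1 = 1633328537333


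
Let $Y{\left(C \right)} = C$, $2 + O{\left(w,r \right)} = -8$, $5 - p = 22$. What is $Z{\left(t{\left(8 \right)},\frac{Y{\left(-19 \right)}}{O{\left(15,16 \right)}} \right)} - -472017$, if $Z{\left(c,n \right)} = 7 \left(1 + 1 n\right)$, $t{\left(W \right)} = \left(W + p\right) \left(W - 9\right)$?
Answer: $\frac{4720373}{10} \approx 4.7204 \cdot 10^{5}$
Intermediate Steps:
$p = -17$ ($p = 5 - 22 = -17$)
$O{\left(w,r \right)} = -10$ ($O{\left(w,r \right)} = -2 - 8 = -10$)
$t{\left(W \right)} = \left(-17 + W\right) \left(-9 + W\right)$ ($t{\left(W \right)} = \left(W - 17\right) \left(W - 9\right) = \left(-17 + W\right) \left(-9 + W\right)$)
$Z{\left(c,n \right)} = 7 + 7 n$ ($Z{\left(c,n \right)} = 7 \left(1 + n\right) = 7 + 7 n$)
$Z{\left(t{\left(8 \right)},\frac{Y{\left(-19 \right)}}{O{\left(15,16 \right)}} \right)} - -472017 = \left(7 + 7 \left(- \frac{19}{-10}\right)\right) - -472017 = \left(7 + 7 \left(\left(-19\right) \left(- \frac{1}{10}\right)\right)\right) + 472017 = \left(7 + 7 \cdot \frac{19}{10}\right) + 472017 = \left(7 + \frac{133}{10}\right) + 472017 = \frac{203}{10} + 472017 = \frac{4720373}{10}$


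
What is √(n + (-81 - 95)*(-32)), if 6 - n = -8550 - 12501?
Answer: √26689 ≈ 163.37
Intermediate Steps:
n = 21057 (n = 6 - (-8550 - 12501) = 6 - 1*(-21051) = 6 + 21051 = 21057)
√(n + (-81 - 95)*(-32)) = √(21057 + (-81 - 95)*(-32)) = √(21057 - 176*(-32)) = √(21057 + 5632) = √26689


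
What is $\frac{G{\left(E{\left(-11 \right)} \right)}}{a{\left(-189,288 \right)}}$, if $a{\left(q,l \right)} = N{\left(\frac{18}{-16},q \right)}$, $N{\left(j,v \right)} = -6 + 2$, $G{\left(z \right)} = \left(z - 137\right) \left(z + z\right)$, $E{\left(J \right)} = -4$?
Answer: $-282$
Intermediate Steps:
$G{\left(z \right)} = 2 z \left(-137 + z\right)$ ($G{\left(z \right)} = \left(-137 + z\right) 2 z = 2 z \left(-137 + z\right)$)
$N{\left(j,v \right)} = -4$
$a{\left(q,l \right)} = -4$
$\frac{G{\left(E{\left(-11 \right)} \right)}}{a{\left(-189,288 \right)}} = \frac{2 \left(-4\right) \left(-137 - 4\right)}{-4} = 2 \left(-4\right) \left(-141\right) \left(- \frac{1}{4}\right) = 1128 \left(- \frac{1}{4}\right) = -282$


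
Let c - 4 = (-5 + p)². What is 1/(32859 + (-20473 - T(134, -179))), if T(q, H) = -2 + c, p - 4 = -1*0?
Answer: 1/12383 ≈ 8.0756e-5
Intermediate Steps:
p = 4 (p = 4 - 1*0 = 4 + 0 = 4)
c = 5 (c = 4 + (-5 + 4)² = 4 + (-1)² = 4 + 1 = 5)
T(q, H) = 3 (T(q, H) = -2 + 5 = 3)
1/(32859 + (-20473 - T(134, -179))) = 1/(32859 + (-20473 - 1*3)) = 1/(32859 + (-20473 - 3)) = 1/(32859 - 20476) = 1/12383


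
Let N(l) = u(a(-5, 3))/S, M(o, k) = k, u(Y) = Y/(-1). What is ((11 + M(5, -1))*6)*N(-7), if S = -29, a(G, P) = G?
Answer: -300/29 ≈ -10.345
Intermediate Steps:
u(Y) = -Y (u(Y) = Y*(-1) = -Y)
N(l) = -5/29 (N(l) = -1*(-5)/(-29) = 5*(-1/29) = -5/29)
((11 + M(5, -1))*6)*N(-7) = ((11 - 1)*6)*(-5/29) = (10*6)*(-5/29) = 60*(-5/29) = -300/29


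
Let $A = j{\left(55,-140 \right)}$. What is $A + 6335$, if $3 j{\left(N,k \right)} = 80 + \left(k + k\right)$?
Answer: $\frac{18805}{3} \approx 6268.3$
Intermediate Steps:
$j{\left(N,k \right)} = \frac{80}{3} + \frac{2 k}{3}$ ($j{\left(N,k \right)} = \frac{80 + \left(k + k\right)}{3} = \frac{80 + 2 k}{3} = \frac{80}{3} + \frac{2 k}{3}$)
$A = - \frac{200}{3}$ ($A = \frac{80}{3} + \frac{2}{3} \left(-140\right) = \frac{80}{3} - \frac{280}{3} = - \frac{200}{3} \approx -66.667$)
$A + 6335 = - \frac{200}{3} + 6335 = \frac{18805}{3}$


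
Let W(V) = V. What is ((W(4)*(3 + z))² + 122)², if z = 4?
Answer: 820836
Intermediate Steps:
((W(4)*(3 + z))² + 122)² = ((4*(3 + 4))² + 122)² = ((4*7)² + 122)² = (28² + 122)² = (784 + 122)² = 906² = 820836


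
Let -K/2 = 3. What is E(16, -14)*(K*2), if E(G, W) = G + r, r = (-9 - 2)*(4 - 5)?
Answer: -324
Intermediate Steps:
K = -6 (K = -2*3 = -6)
r = 11 (r = -11*(-1) = 11)
E(G, W) = 11 + G (E(G, W) = G + 11 = 11 + G)
E(16, -14)*(K*2) = (11 + 16)*(-6*2) = 27*(-12) = -324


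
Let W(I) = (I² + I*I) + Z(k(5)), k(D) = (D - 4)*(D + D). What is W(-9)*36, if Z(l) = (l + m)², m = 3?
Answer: 11916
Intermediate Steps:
k(D) = 2*D*(-4 + D) (k(D) = (-4 + D)*(2*D) = 2*D*(-4 + D))
Z(l) = (3 + l)² (Z(l) = (l + 3)² = (3 + l)²)
W(I) = 169 + 2*I² (W(I) = (I² + I*I) + (3 + 2*5*(-4 + 5))² = (I² + I²) + (3 + 2*5*1)² = 2*I² + (3 + 10)² = 2*I² + 13² = 2*I² + 169 = 169 + 2*I²)
W(-9)*36 = (169 + 2*(-9)²)*36 = (169 + 2*81)*36 = (169 + 162)*36 = 331*36 = 11916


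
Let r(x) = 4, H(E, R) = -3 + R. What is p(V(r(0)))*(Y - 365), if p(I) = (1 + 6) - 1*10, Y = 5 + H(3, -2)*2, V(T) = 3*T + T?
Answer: 1110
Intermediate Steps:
V(T) = 4*T
Y = -5 (Y = 5 + (-3 - 2)*2 = 5 - 5*2 = 5 - 10 = -5)
p(I) = -3 (p(I) = 7 - 10 = -3)
p(V(r(0)))*(Y - 365) = -3*(-5 - 365) = -3*(-370) = 1110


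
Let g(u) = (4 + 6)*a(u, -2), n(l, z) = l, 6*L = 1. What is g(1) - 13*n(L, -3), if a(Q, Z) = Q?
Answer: 47/6 ≈ 7.8333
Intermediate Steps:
L = ⅙ (L = (⅙)*1 = ⅙ ≈ 0.16667)
g(u) = 10*u (g(u) = (4 + 6)*u = 10*u)
g(1) - 13*n(L, -3) = 10*1 - 13*⅙ = 10 - 13/6 = 47/6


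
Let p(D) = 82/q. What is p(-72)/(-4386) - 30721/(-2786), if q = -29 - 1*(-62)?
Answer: 2223133823/201620034 ≈ 11.026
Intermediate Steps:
q = 33 (q = -29 + 62 = 33)
p(D) = 82/33
p(-72)/(-4386) - 30721/(-2786) = (82/33)/(-4386) - 30721/(-2786) = (82/33)*(-1/4386) - 30721*(-1/2786) = -41/72369 + 30721/2786 = 2223133823/201620034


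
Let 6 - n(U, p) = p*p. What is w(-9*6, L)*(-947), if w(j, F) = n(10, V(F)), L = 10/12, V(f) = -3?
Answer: 2841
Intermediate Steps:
n(U, p) = 6 - p**2 (n(U, p) = 6 - p*p = 6 - p**2)
L = 5/6 (L = 10*(1/12) = 5/6 ≈ 0.83333)
w(j, F) = -3 (w(j, F) = 6 - 1*(-3)**2 = 6 - 1*9 = 6 - 9 = -3)
w(-9*6, L)*(-947) = -3*(-947) = 2841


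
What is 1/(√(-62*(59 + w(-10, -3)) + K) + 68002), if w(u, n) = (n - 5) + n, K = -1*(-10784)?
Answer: 34001/2312132098 - 2*√122/1156066049 ≈ 1.4686e-5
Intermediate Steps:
K = 10784
w(u, n) = -5 + 2*n (w(u, n) = (-5 + n) + n = -5 + 2*n)
1/(√(-62*(59 + w(-10, -3)) + K) + 68002) = 1/(√(-62*(59 + (-5 + 2*(-3))) + 10784) + 68002) = 1/(√(-62*(59 + (-5 - 6)) + 10784) + 68002) = 1/(√(-62*(59 - 11) + 10784) + 68002) = 1/(√(-62*48 + 10784) + 68002) = 1/(√(-2976 + 10784) + 68002) = 1/(√7808 + 68002) = 1/(8*√122 + 68002) = 1/(68002 + 8*√122)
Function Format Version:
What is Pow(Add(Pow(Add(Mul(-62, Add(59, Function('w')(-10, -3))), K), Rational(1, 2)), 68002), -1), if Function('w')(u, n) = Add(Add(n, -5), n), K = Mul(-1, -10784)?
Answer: Add(Rational(34001, 2312132098), Mul(Rational(-2, 1156066049), Pow(122, Rational(1, 2)))) ≈ 1.4686e-5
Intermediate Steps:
K = 10784
Function('w')(u, n) = Add(-5, Mul(2, n)) (Function('w')(u, n) = Add(Add(-5, n), n) = Add(-5, Mul(2, n)))
Pow(Add(Pow(Add(Mul(-62, Add(59, Function('w')(-10, -3))), K), Rational(1, 2)), 68002), -1) = Pow(Add(Pow(Add(Mul(-62, Add(59, Add(-5, Mul(2, -3)))), 10784), Rational(1, 2)), 68002), -1) = Pow(Add(Pow(Add(Mul(-62, Add(59, Add(-5, -6))), 10784), Rational(1, 2)), 68002), -1) = Pow(Add(Pow(Add(Mul(-62, Add(59, -11)), 10784), Rational(1, 2)), 68002), -1) = Pow(Add(Pow(Add(Mul(-62, 48), 10784), Rational(1, 2)), 68002), -1) = Pow(Add(Pow(Add(-2976, 10784), Rational(1, 2)), 68002), -1) = Pow(Add(Pow(7808, Rational(1, 2)), 68002), -1) = Pow(Add(Mul(8, Pow(122, Rational(1, 2))), 68002), -1) = Pow(Add(68002, Mul(8, Pow(122, Rational(1, 2)))), -1)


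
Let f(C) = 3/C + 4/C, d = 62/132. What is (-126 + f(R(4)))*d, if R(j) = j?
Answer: -15407/264 ≈ -58.360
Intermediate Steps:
d = 31/66 (d = 62*(1/132) = 31/66 ≈ 0.46970)
f(C) = 7/C
(-126 + f(R(4)))*d = (-126 + 7/4)*(31/66) = -497/4*31/66 = -15407/264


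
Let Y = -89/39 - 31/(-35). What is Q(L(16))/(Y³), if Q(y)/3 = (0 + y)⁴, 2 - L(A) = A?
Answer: -36638810412750/865523177 ≈ -42331.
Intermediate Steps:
L(A) = 2 - A
Y = -1906/1365 (Y = -89*1/39 - 31*(-1/35) = -89/39 + 31/35 = -1906/1365 ≈ -1.3963)
Q(y) = 3*y⁴ (Q(y) = 3*(0 + y)⁴ = 3*y⁴)
Q(L(16))/(Y³) = (3*(2 - 1*16)⁴)/((-1906/1365)³) = (3*(2 - 16)⁴)/(-6924185416/2543302125) = (3*(-14)⁴)*(-2543302125/6924185416) = (3*38416)*(-2543302125/6924185416) = 115248*(-2543302125/6924185416) = -36638810412750/865523177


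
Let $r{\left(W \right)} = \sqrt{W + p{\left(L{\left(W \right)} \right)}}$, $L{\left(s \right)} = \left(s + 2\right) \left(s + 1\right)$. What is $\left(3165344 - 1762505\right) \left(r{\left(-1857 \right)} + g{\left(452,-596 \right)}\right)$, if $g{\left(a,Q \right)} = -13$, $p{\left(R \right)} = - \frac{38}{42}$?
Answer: $-18236907 + \frac{935226 i \sqrt{204834}}{7} \approx -1.8237 \cdot 10^{7} + 6.0467 \cdot 10^{7} i$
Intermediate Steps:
$L{\left(s \right)} = \left(1 + s\right) \left(2 + s\right)$ ($L{\left(s \right)} = \left(2 + s\right) \left(1 + s\right) = \left(1 + s\right) \left(2 + s\right)$)
$p{\left(R \right)} = - \frac{19}{21}$ ($p{\left(R \right)} = \left(-38\right) \frac{1}{42} = - \frac{19}{21}$)
$r{\left(W \right)} = \sqrt{- \frac{19}{21} + W}$ ($r{\left(W \right)} = \sqrt{W - \frac{19}{21}} = \sqrt{- \frac{19}{21} + W}$)
$\left(3165344 - 1762505\right) \left(r{\left(-1857 \right)} + g{\left(452,-596 \right)}\right) = \left(3165344 - 1762505\right) \left(\frac{\sqrt{-399 + 441 \left(-1857\right)}}{21} - 13\right) = 1402839 \left(\frac{\sqrt{-399 - 818937}}{21} - 13\right) = 1402839 \left(\frac{\sqrt{-819336}}{21} - 13\right) = 1402839 \left(\frac{2 i \sqrt{204834}}{21} - 13\right) = 1402839 \left(-13 + \frac{2 i \sqrt{204834}}{21}\right) = -18236907 + \frac{935226 i \sqrt{204834}}{7}$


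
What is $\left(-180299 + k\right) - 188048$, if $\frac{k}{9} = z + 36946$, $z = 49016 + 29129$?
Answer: $667472$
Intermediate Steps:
$z = 78145$
$k = 1035819$ ($k = 9 \left(78145 + 36946\right) = 9 \cdot 115091 = 1035819$)
$\left(-180299 + k\right) - 188048 = \left(-180299 + 1035819\right) - 188048 = 855520 - 188048 = 667472$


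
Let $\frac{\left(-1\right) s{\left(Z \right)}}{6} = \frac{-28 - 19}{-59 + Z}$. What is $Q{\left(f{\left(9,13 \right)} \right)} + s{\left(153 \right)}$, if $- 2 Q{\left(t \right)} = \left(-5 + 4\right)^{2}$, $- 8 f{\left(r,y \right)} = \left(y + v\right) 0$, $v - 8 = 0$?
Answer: $\frac{5}{2} \approx 2.5$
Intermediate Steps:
$v = 8$ ($v = 8 + 0 = 8$)
$s{\left(Z \right)} = \frac{282}{-59 + Z}$ ($s{\left(Z \right)} = - 6 \frac{-28 - 19}{-59 + Z} = - 6 \left(- \frac{47}{-59 + Z}\right) = \frac{282}{-59 + Z}$)
$f{\left(r,y \right)} = 0$ ($f{\left(r,y \right)} = - \frac{\left(y + 8\right) 0}{8} = - \frac{\left(8 + y\right) 0}{8} = \left(- \frac{1}{8}\right) 0 = 0$)
$Q{\left(t \right)} = - \frac{1}{2}$ ($Q{\left(t \right)} = - \frac{\left(-5 + 4\right)^{2}}{2} = - \frac{\left(-1\right)^{2}}{2} = \left(- \frac{1}{2}\right) 1 = - \frac{1}{2}$)
$Q{\left(f{\left(9,13 \right)} \right)} + s{\left(153 \right)} = - \frac{1}{2} + \frac{282}{-59 + 153} = - \frac{1}{2} + \frac{282}{94} = - \frac{1}{2} + 282 \cdot \frac{1}{94} = - \frac{1}{2} + 3 = \frac{5}{2}$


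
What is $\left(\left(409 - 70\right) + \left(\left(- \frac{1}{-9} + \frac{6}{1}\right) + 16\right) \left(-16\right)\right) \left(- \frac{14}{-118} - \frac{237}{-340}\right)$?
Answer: $- \frac{2176279}{180540} \approx -12.054$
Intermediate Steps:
$\left(\left(409 - 70\right) + \left(\left(- \frac{1}{-9} + \frac{6}{1}\right) + 16\right) \left(-16\right)\right) \left(- \frac{14}{-118} - \frac{237}{-340}\right) = \left(\left(409 - 70\right) + \left(\left(\left(-1\right) \left(- \frac{1}{9}\right) + 6 \cdot 1\right) + 16\right) \left(-16\right)\right) \left(\left(-14\right) \left(- \frac{1}{118}\right) - - \frac{237}{340}\right) = \left(339 + \left(\left(\frac{1}{9} + 6\right) + 16\right) \left(-16\right)\right) \left(\frac{7}{59} + \frac{237}{340}\right) = \left(339 + \left(\frac{55}{9} + 16\right) \left(-16\right)\right) \frac{16363}{20060} = \left(339 + \frac{199}{9} \left(-16\right)\right) \frac{16363}{20060} = \left(339 - \frac{3184}{9}\right) \frac{16363}{20060} = \left(- \frac{133}{9}\right) \frac{16363}{20060} = - \frac{2176279}{180540}$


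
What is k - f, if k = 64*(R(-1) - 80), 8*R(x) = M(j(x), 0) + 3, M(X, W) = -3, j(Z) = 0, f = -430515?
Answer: 425395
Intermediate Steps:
R(x) = 0 (R(x) = (-3 + 3)/8 = (⅛)*0 = 0)
k = -5120 (k = 64*(0 - 80) = 64*(-80) = -5120)
k - f = -5120 - 1*(-430515) = -5120 + 430515 = 425395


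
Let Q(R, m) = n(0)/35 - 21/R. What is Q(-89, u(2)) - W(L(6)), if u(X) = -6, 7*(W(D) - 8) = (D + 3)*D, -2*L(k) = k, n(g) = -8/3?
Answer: -73267/9345 ≈ -7.8402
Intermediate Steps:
n(g) = -8/3 (n(g) = -8*1/3 = -8/3)
L(k) = -k/2
W(D) = 8 + D*(3 + D)/7 (W(D) = 8 + ((D + 3)*D)/7 = 8 + ((3 + D)*D)/7 = 8 + (D*(3 + D))/7 = 8 + D*(3 + D)/7)
Q(R, m) = -8/105 - 21/R (Q(R, m) = -8/3/35 - 21/R = -8/3*1/35 - 21/R = -8/105 - 21/R)
Q(-89, u(2)) - W(L(6)) = (-8/105 - 21/(-89)) - (8 + (-1/2*6)**2/7 + 3*(-1/2*6)/7) = (-8/105 - 21*(-1/89)) - (8 + (1/7)*(-3)**2 + (3/7)*(-3)) = (-8/105 + 21/89) - (8 + (1/7)*9 - 9/7) = 1493/9345 - (8 + 9/7 - 9/7) = 1493/9345 - 1*8 = 1493/9345 - 8 = -73267/9345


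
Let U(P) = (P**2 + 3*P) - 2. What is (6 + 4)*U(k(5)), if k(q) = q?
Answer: 380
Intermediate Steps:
U(P) = -2 + P**2 + 3*P
(6 + 4)*U(k(5)) = (6 + 4)*(-2 + 5**2 + 3*5) = 10*(-2 + 25 + 15) = 10*38 = 380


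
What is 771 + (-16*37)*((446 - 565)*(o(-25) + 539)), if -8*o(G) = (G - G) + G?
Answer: 38192393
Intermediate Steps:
o(G) = -G/8 (o(G) = -((G - G) + G)/8 = -(0 + G)/8 = -G/8)
771 + (-16*37)*((446 - 565)*(o(-25) + 539)) = 771 + (-16*37)*((446 - 565)*(-1/8*(-25) + 539)) = 771 - (-70448)*(25/8 + 539) = 771 - (-70448)*4337/8 = 771 - 592*(-516103/8) = 771 + 38191622 = 38192393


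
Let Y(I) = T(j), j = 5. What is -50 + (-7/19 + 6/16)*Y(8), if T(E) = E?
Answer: -7595/152 ≈ -49.967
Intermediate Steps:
Y(I) = 5
-50 + (-7/19 + 6/16)*Y(8) = -50 + (-7/19 + 6/16)*5 = -50 + (-7*1/19 + 6*(1/16))*5 = -50 + (-7/19 + 3/8)*5 = -50 + (1/152)*5 = -50 + 5/152 = -7595/152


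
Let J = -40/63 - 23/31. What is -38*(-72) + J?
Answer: 5340719/1953 ≈ 2734.6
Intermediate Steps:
J = -2689/1953 (J = -40*1/63 - 23*1/31 = -40/63 - 23/31 = -2689/1953 ≈ -1.3769)
-38*(-72) + J = -38*(-72) - 2689/1953 = 2736 - 2689/1953 = 5340719/1953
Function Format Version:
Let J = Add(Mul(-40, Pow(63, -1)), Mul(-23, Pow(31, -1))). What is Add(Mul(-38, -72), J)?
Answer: Rational(5340719, 1953) ≈ 2734.6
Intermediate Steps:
J = Rational(-2689, 1953) (J = Add(Mul(-40, Rational(1, 63)), Mul(-23, Rational(1, 31))) = Add(Rational(-40, 63), Rational(-23, 31)) = Rational(-2689, 1953) ≈ -1.3769)
Add(Mul(-38, -72), J) = Add(Mul(-38, -72), Rational(-2689, 1953)) = Add(2736, Rational(-2689, 1953)) = Rational(5340719, 1953)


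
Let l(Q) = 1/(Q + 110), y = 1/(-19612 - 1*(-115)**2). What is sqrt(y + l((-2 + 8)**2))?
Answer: sqrt(156727257582)/4794202 ≈ 0.082576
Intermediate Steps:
y = -1/32837 (y = 1/(-19612 - 1*13225) = 1/(-19612 - 13225) = 1/(-32837) = -1/32837 ≈ -3.0453e-5)
l(Q) = 1/(110 + Q)
sqrt(y + l((-2 + 8)**2)) = sqrt(-1/32837 + 1/(110 + (-2 + 8)**2)) = sqrt(-1/32837 + 1/(110 + 6**2)) = sqrt(-1/32837 + 1/(110 + 36)) = sqrt(-1/32837 + 1/146) = sqrt(32691/4794202) = sqrt(156727257582)/4794202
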